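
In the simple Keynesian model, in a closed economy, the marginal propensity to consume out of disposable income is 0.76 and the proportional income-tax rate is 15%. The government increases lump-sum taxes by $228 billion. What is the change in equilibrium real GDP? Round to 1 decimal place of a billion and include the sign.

A lump-sum tax change of +$228 billion shifts disposable income by −$228 billion; first-round consumption changes by −c × ΔT = −0.76 × (+$228 billion) = −$173.28 billion.
Expenditure multiplier = 1/(1 − c(1−t)) = 1/(1 − 0.76×0.85) = 1/0.354 ≈ 2.825.
The tax multiplier is −c × k ≈ −2.147, so ΔY = k × (−c·ΔT) = (−$173.28 billion) / 0.354 ≈ −$489.5 billion.

−$489.5 billion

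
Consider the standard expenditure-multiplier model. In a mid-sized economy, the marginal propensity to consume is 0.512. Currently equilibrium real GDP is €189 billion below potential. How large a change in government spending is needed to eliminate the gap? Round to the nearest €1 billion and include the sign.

+€92 billion

Spending multiplier = 1/(1 − MPC) = 1/(1 − 0.512) = 1/0.488 ≈ 2.049.
Need ΔY = +€189 billion, so ΔG = ΔY/k = (+€189 billion) × 0.488 ≈ +€92 billion.
The government should increase government spending by €92 billion.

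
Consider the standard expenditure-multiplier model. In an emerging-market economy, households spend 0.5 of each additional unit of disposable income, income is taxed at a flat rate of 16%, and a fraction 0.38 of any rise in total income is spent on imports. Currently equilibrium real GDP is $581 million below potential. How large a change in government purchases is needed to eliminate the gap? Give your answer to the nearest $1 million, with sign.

Spending multiplier = 1/(1 − c(1−t) + m) = 1/(1 − 0.5×0.84 + 0.38) = 1/0.96 ≈ 1.042.
Need ΔY = +$581 million, so ΔG = ΔY/k = (+$581 million) × 0.96 ≈ +$558 million.
The government should increase government purchases by $558 million.

+$558 million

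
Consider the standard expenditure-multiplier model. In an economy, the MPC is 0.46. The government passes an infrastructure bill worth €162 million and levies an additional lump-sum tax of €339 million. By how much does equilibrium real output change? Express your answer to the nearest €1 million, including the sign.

Expenditure multiplier = 1/(1 − MPC) = 1/(1 − 0.46) = 1/0.54 ≈ 1.852.
ΔG contributes k·ΔG = (+€162 million) / 0.54 = +€300 million.
ΔT of +€339 million changes first-round spending by −c·ΔT = −€155.94 million, contributing k·(−c·ΔT) = (−€155.94 million) / 0.54 ≈ −€288.8 million.
Net ΔY = k(ΔG − c·ΔT) = (+€6.06 million) / 0.54 ≈ +€11 million.

+€11 million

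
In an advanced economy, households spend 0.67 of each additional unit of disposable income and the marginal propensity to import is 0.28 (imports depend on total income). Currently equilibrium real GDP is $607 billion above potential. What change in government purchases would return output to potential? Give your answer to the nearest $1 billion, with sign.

−$370 billion

Spending multiplier = 1/(1 − c + m) = 1/(1 − 0.67 + 0.28) = 1/0.61 ≈ 1.639.
Need ΔY = −$607 billion, so ΔG = ΔY/k = (−$607 billion) × 0.61 ≈ −$370 billion.
The government should cut government purchases by $370 billion.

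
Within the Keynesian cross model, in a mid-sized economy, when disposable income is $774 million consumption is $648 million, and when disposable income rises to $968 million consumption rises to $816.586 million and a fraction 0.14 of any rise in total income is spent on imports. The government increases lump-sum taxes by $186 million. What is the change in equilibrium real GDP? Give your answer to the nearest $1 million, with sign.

MPC = ΔC/ΔYd = (816.586 − 648)/(968 − 774) = 168.586/194 = 0.869.
A lump-sum tax change of +$186 million shifts disposable income by −$186 million; first-round consumption changes by −c × ΔT = −0.869 × (+$186 million) = −$161.634 million.
Expenditure multiplier = 1/(1 − c + m) = 1/(1 − 0.869 + 0.14) = 1/0.271 ≈ 3.69.
The tax multiplier is −c × k ≈ −3.207, so ΔY = k × (−c·ΔT) = (−$161.634 million) / 0.271 ≈ −$596 million.

−$596 million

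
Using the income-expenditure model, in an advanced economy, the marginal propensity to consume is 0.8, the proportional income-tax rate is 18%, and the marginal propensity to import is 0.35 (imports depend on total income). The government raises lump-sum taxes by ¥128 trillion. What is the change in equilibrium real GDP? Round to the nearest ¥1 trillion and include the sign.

−¥148 trillion

A lump-sum tax change of +¥128 trillion shifts disposable income by −¥128 trillion; first-round consumption changes by −c × ΔT = −0.8 × (+¥128 trillion) = −¥102.4 trillion.
Expenditure multiplier = 1/(1 − c(1−t) + m) = 1/(1 − 0.8×0.82 + 0.35) = 1/0.694 ≈ 1.441.
The tax multiplier is −c × k ≈ −1.153, so ΔY = k × (−c·ΔT) = (−¥102.4 trillion) / 0.694 ≈ −¥148 trillion.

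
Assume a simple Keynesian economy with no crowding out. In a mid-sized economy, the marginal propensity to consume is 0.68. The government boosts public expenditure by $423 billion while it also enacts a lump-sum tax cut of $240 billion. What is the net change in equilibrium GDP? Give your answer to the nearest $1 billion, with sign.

+$1,832 billion

Expenditure multiplier = 1/(1 − MPC) = 1/(1 − 0.68) = 1/0.32 = 3.125.
ΔG contributes k·ΔG = (+$423 billion) / 0.32 ≈ +$1,321.9 billion.
ΔT of −$240 billion changes first-round spending by −c·ΔT = +$163.2 billion, contributing k·(−c·ΔT) = (+$163.2 billion) / 0.32 = +$510 billion.
Net ΔY = k(ΔG − c·ΔT) = (+$586.2 billion) / 0.32 ≈ +$1,832 billion.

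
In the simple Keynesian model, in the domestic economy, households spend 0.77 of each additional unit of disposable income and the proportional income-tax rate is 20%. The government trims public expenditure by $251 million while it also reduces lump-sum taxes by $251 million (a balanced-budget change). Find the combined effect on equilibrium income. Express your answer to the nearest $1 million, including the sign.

−$150 million

Expenditure multiplier = 1/(1 − c(1−t)) = 1/(1 − 0.77×0.8) = 1/0.384 ≈ 2.604.
ΔG contributes k·ΔG = (−$251 million) / 0.384 ≈ −$653.6 million.
ΔT of −$251 million changes first-round spending by −c·ΔT = +$193.27 million, contributing k·(−c·ΔT) = (+$193.27 million) / 0.384 ≈ +$503.3 million.
Net ΔY = k(ΔG − c·ΔT) = (−$57.73 million) / 0.384 ≈ −$150 million.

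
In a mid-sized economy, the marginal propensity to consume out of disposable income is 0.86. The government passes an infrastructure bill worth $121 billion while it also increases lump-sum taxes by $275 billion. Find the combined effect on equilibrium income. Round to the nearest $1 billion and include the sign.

Expenditure multiplier = 1/(1 − MPC) = 1/(1 − 0.86) = 1/0.14 ≈ 7.143.
ΔG contributes k·ΔG = (+$121 billion) / 0.14 ≈ +$864.3 billion.
ΔT of +$275 billion changes first-round spending by −c·ΔT = −$236.5 billion, contributing k·(−c·ΔT) = (−$236.5 billion) / 0.14 ≈ −$1,689.3 billion.
Net ΔY = k(ΔG − c·ΔT) = (−$115.5 billion) / 0.14 = −$825 billion.

−$825 billion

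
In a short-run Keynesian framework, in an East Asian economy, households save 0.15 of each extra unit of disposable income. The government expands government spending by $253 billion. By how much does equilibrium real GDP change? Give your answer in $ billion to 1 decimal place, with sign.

MPC = 1 − MPS = 1 − 0.15 = 0.85.
Spending multiplier = 1/(1 − MPC) = 1/(1 − 0.85) = 1/0.15 ≈ 6.667.
ΔY = k × ΔG = (+$253 billion) / 0.15 ≈ +$1,686.7 billion.

+$1,686.7 billion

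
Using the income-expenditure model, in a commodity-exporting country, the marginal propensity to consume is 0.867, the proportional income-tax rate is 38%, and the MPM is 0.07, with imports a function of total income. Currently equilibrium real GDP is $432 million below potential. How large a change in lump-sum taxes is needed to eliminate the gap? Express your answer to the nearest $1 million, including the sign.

−$265 million

Spending multiplier = 1/(1 − c(1−t) + m) = 1/(1 − 0.867×0.62 + 0.07) = 1/0.53246 ≈ 1.878.
Tax multiplier = −c·k = −0.867/0.53246 ≈ −1.628. Need ΔY = +$432 million, so ΔT = ΔY/(−c·k) = −(+$432 million) × 0.53246 / 0.867 ≈ −$265 million.
The government should cut lump-sum taxes by $265 million.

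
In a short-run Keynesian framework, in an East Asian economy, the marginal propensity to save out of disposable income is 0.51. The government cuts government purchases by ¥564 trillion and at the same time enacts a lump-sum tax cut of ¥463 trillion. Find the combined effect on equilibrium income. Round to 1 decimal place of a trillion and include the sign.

−¥661.0 trillion

MPC = 1 − MPS = 1 − 0.51 = 0.49.
Expenditure multiplier = 1/(1 − MPC) = 1/(1 − 0.49) = 1/0.51 ≈ 1.961.
ΔG contributes k·ΔG = (−¥564 trillion) / 0.51 ≈ −¥1,105.9 trillion.
ΔT of −¥463 trillion changes first-round spending by −c·ΔT = +¥226.87 trillion, contributing k·(−c·ΔT) = (+¥226.87 trillion) / 0.51 ≈ +¥444.8 trillion.
Net ΔY = k(ΔG − c·ΔT) = (−¥337.13 trillion) / 0.51 ≈ −¥661 trillion.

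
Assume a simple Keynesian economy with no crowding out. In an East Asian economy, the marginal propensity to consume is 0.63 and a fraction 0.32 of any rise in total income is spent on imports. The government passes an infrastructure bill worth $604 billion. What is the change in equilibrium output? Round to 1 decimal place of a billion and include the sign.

Government-spending multiplier = 1/(1 − c + m) = 1/(1 − 0.63 + 0.32) = 1/0.69 ≈ 1.449.
ΔY = k × ΔG = (+$604 billion) / 0.69 ≈ +$875.4 billion.

+$875.4 billion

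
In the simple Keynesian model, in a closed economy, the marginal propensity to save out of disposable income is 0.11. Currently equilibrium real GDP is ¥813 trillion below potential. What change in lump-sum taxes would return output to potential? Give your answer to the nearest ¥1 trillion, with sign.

MPC = 1 − MPS = 1 − 0.11 = 0.89.
Spending multiplier = 1/(1 − MPC) = 1/(1 − 0.89) = 1/0.11 ≈ 9.091.
Tax multiplier = −c·k = −0.89/0.11 ≈ −8.091. Need ΔY = +¥813 trillion, so ΔT = ΔY/(−c·k) = −(+¥813 trillion) × 0.11 / 0.89 ≈ −¥100 trillion.
The government should cut lump-sum taxes by ¥100 trillion.

−¥100 trillion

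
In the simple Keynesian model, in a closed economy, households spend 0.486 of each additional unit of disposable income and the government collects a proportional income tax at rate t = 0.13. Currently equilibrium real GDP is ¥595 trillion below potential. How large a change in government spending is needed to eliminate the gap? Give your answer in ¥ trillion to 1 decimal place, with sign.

Spending multiplier = 1/(1 − c(1−t)) = 1/(1 − 0.486×0.87) = 1/0.57718 ≈ 1.733.
Need ΔY = +¥595 trillion, so ΔG = ΔY/k = (+¥595 trillion) × 0.57718 ≈ +¥343.4 trillion.
The government should increase government spending by ¥343.4 trillion.

+¥343.4 trillion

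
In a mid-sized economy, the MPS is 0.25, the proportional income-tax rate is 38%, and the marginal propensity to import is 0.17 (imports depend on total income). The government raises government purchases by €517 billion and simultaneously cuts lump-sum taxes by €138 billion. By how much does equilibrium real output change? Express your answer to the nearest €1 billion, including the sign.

+€880 billion

MPC = 1 − MPS = 1 − 0.25 = 0.75.
Expenditure multiplier = 1/(1 − c(1−t) + m) = 1/(1 − 0.75×0.62 + 0.17) = 1/0.705 ≈ 1.418.
ΔG contributes k·ΔG = (+€517 billion) / 0.705 ≈ +€733.3 billion.
ΔT of −€138 billion changes first-round spending by −c·ΔT = +€103.5 billion, contributing k·(−c·ΔT) = (+€103.5 billion) / 0.705 ≈ +€146.8 billion.
Net ΔY = k(ΔG − c·ΔT) = (+€620.5 billion) / 0.705 ≈ +€880 billion.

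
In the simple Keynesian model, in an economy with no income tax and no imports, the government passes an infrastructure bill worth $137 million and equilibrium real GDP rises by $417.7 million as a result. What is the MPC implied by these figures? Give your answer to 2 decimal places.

Implied spending multiplier k = ΔY/ΔG = 417.7/137 ≈ 3.0489.
Since k = 1/(1 − MPC), MPC = 1 − 1/k = 1 − ΔG/ΔY = 1 − 137/417.7 ≈ 0.67.

0.67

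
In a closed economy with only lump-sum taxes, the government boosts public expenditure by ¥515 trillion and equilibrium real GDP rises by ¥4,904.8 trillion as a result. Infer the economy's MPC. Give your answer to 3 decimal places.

Implied spending multiplier k = ΔY/ΔG = 4,904.8/515 ≈ 9.5239.
Since k = 1/(1 − MPC), MPC = 1 − 1/k = 1 − ΔG/ΔY = 1 − 515/4,904.8 ≈ 0.895.

0.895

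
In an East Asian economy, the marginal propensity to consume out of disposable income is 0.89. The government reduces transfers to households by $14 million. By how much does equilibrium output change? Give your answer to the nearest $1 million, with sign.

−$113 million

The transfer change shifts disposable income by −$14 million, so first-round consumption changes by c·ΔTR = 0.89 × (−$14 million) = −$12.46 million.
Expenditure multiplier = 1/(1 − MPC) = 1/(1 − 0.89) = 1/0.11 ≈ 9.091.
The transfer multiplier is c × k ≈ 8.091, so ΔY = k × (c·ΔTR) = (−$12.46 million) / 0.11 ≈ −$113 million.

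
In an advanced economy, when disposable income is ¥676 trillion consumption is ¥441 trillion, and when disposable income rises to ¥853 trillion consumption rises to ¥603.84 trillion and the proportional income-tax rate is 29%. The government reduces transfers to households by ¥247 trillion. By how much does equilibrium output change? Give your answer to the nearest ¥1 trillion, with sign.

−¥655 trillion

MPC = ΔC/ΔYd = (603.84 − 441)/(853 − 676) = 162.84/177 = 0.92.
The transfer change shifts disposable income by −¥247 trillion, so first-round consumption changes by c·ΔTR = 0.92 × (−¥247 trillion) = −¥227.24 trillion.
Expenditure multiplier = 1/(1 − c(1−t)) = 1/(1 − 0.92×0.71) = 1/0.3468 ≈ 2.884.
The transfer multiplier is c × k ≈ 2.653, so ΔY = k × (c·ΔTR) = (−¥227.24 trillion) / 0.3468 ≈ −¥655 trillion.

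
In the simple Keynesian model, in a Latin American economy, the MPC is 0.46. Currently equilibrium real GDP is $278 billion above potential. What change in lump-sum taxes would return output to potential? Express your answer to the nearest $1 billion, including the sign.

+$326 billion

Spending multiplier = 1/(1 − MPC) = 1/(1 − 0.46) = 1/0.54 ≈ 1.852.
Tax multiplier = −c·k = −0.46/0.54 ≈ −0.852. Need ΔY = −$278 billion, so ΔT = ΔY/(−c·k) = −(−$278 billion) × 0.54 / 0.46 ≈ +$326 billion.
The government should raise lump-sum taxes by $326 billion.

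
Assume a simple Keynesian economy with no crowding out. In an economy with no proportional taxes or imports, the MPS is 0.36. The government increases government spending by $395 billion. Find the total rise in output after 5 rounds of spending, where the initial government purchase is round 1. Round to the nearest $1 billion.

MPC = 1 − MPS = 1 − 0.36 = 0.64.
Round 1 adds ΔG = $395 billion; each later round is MPC = 0.64 times the previous.
After 5 rounds: 395 + 252.8 + 161.792 + 103.54688 + 66.2700032 = ΔG·(1 − c^5)/(1 − c) = 395 × (1 − 0.1073741824)/0.36 ≈ $979 billion.

$979 billion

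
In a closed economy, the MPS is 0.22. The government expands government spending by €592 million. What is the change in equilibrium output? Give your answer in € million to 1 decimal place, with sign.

MPC = 1 − MPS = 1 − 0.22 = 0.78.
Expenditure multiplier = 1/(1 − MPC) = 1/(1 − 0.78) = 1/0.22 ≈ 4.545.
ΔY = k × ΔG = (+€592 million) / 0.22 ≈ +€2,690.9 million.

+€2,690.9 million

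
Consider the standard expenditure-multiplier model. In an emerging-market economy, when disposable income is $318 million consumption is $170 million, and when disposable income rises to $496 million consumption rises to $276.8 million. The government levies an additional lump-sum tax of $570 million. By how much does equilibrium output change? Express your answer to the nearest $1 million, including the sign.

MPC = ΔC/ΔYd = (276.8 − 170)/(496 − 318) = 106.8/178 = 0.6.
A lump-sum tax change of +$570 million shifts disposable income by −$570 million; first-round consumption changes by −c × ΔT = −0.6 × (+$570 million) = −$342 million.
Expenditure multiplier = 1/(1 − MPC) = 1/(1 − 0.6) = 1/0.4 = 2.5.
The tax multiplier is −c × k = −1.5, so ΔY = k × (−c·ΔT) = (−$342 million) / 0.4 = −$855 million.

−$855 million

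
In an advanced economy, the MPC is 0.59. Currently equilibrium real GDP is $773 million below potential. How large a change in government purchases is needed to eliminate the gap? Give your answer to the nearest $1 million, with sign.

+$317 million

Spending multiplier = 1/(1 − MPC) = 1/(1 − 0.59) = 1/0.41 ≈ 2.439.
Need ΔY = +$773 million, so ΔG = ΔY/k = (+$773 million) × 0.41 ≈ +$317 million.
The government should increase government purchases by $317 million.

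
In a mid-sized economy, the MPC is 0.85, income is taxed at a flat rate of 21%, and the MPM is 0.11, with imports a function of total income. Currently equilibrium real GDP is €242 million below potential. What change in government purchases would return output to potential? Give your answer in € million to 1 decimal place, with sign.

Spending multiplier = 1/(1 − c(1−t) + m) = 1/(1 − 0.85×0.79 + 0.11) = 1/0.4385 ≈ 2.281.
Need ΔY = +€242 million, so ΔG = ΔY/k = (+€242 million) × 0.4385 ≈ +€106.1 million.
The government should increase government purchases by €106.1 million.

+€106.1 million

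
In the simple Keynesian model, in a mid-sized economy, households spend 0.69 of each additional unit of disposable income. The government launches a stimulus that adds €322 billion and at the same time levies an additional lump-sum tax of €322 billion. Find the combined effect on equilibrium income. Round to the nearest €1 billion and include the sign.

Expenditure multiplier = 1/(1 − MPC) = 1/(1 − 0.69) = 1/0.31 ≈ 3.226.
ΔG contributes k·ΔG = (+€322 billion) / 0.31 ≈ +€1,038.7 billion.
ΔT of +€322 billion changes first-round spending by −c·ΔT = −€222.18 billion, contributing k·(−c·ΔT) = (−€222.18 billion) / 0.31 ≈ −€716.7 billion.
With ΔG = ΔT and no other leakages, the balanced-budget multiplier is 1, so ΔY = ΔG = +€322 billion.

+€322 billion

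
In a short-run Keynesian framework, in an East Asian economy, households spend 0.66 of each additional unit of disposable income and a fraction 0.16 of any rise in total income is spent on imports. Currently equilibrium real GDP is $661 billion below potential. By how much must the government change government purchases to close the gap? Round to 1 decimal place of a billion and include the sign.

+$330.5 billion

Spending multiplier = 1/(1 − c + m) = 1/(1 − 0.66 + 0.16) = 1/0.5 = 2.
Need ΔY = +$661 billion, so ΔG = ΔY/k = (+$661 billion) × 0.5 = +$330.5 billion.
The government should increase government purchases by $330.5 billion.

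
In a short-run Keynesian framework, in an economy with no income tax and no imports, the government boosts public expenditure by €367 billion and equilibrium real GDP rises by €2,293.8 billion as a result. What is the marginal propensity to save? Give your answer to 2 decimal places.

0.16

Implied spending multiplier k = ΔY/ΔG = 2,293.8/367 ≈ 6.2501.
Since k = 1/(1 − MPC), MPC = 1 − 1/k = 1 − ΔG/ΔY = 1 − 367/2,293.8 ≈ 0.84.
MPS = 1 − MPC = 0.16.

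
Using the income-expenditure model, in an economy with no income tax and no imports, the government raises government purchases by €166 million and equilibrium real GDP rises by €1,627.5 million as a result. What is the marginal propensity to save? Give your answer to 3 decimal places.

Implied spending multiplier k = ΔY/ΔG = 1,627.5/166 ≈ 9.8042.
Since k = 1/(1 − MPC), MPC = 1 − 1/k = 1 − ΔG/ΔY = 1 − 166/1,627.5 ≈ 0.898.
MPS = 1 − MPC = 0.102.

0.102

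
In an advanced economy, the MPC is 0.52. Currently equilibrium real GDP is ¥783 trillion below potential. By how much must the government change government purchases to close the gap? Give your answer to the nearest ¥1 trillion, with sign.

+¥376 trillion

Spending multiplier = 1/(1 − MPC) = 1/(1 − 0.52) = 1/0.48 ≈ 2.083.
Need ΔY = +¥783 trillion, so ΔG = ΔY/k = (+¥783 trillion) × 0.48 ≈ +¥376 trillion.
The government should increase government purchases by ¥376 trillion.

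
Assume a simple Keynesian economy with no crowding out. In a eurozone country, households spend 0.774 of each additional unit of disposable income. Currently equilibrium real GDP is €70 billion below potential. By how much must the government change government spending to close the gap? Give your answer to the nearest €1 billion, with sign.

+€16 billion

Spending multiplier = 1/(1 − MPC) = 1/(1 − 0.774) = 1/0.226 ≈ 4.425.
Need ΔY = +€70 billion, so ΔG = ΔY/k = (+€70 billion) × 0.226 ≈ +€16 billion.
The government should increase government spending by €16 billion.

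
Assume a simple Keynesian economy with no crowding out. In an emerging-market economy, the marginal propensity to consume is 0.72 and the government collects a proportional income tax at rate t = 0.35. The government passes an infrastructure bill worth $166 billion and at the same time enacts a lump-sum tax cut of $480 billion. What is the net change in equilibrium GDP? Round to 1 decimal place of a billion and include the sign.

+$961.7 billion

Expenditure multiplier = 1/(1 − c(1−t)) = 1/(1 − 0.72×0.65) = 1/0.532 ≈ 1.88.
ΔG contributes k·ΔG = (+$166 billion) / 0.532 ≈ +$312 billion.
ΔT of −$480 billion changes first-round spending by −c·ΔT = +$345.6 billion, contributing k·(−c·ΔT) = (+$345.6 billion) / 0.532 ≈ +$649.6 billion.
Net ΔY = k(ΔG − c·ΔT) = (+$511.6 billion) / 0.532 ≈ +$961.7 billion.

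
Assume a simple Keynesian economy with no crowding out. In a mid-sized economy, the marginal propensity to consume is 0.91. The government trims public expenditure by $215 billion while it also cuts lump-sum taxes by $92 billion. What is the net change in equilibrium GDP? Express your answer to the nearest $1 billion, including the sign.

−$1,459 billion

Expenditure multiplier = 1/(1 − MPC) = 1/(1 − 0.91) = 1/0.09 ≈ 11.111.
ΔG contributes k·ΔG = (−$215 billion) / 0.09 ≈ −$2,388.9 billion.
ΔT of −$92 billion changes first-round spending by −c·ΔT = +$83.72 billion, contributing k·(−c·ΔT) = (+$83.72 billion) / 0.09 ≈ +$930.2 billion.
Net ΔY = k(ΔG − c·ΔT) = (−$131.28 billion) / 0.09 ≈ −$1,459 billion.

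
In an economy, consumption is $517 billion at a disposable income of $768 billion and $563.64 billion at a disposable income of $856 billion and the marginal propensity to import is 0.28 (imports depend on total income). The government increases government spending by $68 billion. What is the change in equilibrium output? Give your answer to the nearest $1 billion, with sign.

MPC = ΔC/ΔYd = (563.64 − 517)/(856 − 768) = 46.64/88 = 0.53.
Spending multiplier = 1/(1 − c + m) = 1/(1 − 0.53 + 0.28) = 1/0.75 ≈ 1.333.
ΔY = k × ΔG = (+$68 billion) / 0.75 ≈ +$91 billion.

+$91 billion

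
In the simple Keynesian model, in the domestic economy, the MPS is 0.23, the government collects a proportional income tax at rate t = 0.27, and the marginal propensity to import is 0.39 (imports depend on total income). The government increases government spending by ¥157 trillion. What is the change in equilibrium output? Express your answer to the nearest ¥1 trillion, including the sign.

+¥190 trillion

MPC = 1 − MPS = 1 − 0.23 = 0.77.
Spending multiplier = 1/(1 − c(1−t) + m) = 1/(1 − 0.77×0.73 + 0.39) = 1/0.8279 ≈ 1.208.
ΔY = k × ΔG = (+¥157 trillion) / 0.8279 ≈ +¥190 trillion.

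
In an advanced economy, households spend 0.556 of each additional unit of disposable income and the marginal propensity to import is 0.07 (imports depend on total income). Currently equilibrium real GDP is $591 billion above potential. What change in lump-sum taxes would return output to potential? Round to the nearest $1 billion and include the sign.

+$546 billion

Spending multiplier = 1/(1 − c + m) = 1/(1 − 0.556 + 0.07) = 1/0.514 ≈ 1.946.
Tax multiplier = −c·k = −0.556/0.514 ≈ −1.082. Need ΔY = −$591 billion, so ΔT = ΔY/(−c·k) = −(−$591 billion) × 0.514 / 0.556 ≈ +$546 billion.
The government should raise lump-sum taxes by $546 billion.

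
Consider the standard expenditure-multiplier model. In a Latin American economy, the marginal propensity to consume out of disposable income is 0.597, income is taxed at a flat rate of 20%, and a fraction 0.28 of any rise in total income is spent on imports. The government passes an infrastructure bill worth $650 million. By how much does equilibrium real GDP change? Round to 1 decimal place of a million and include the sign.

+$810.1 million

Spending multiplier = 1/(1 − c(1−t) + m) = 1/(1 − 0.597×0.8 + 0.28) = 1/0.8024 ≈ 1.246.
ΔY = k × ΔG = (+$650 million) / 0.8024 ≈ +$810.1 million.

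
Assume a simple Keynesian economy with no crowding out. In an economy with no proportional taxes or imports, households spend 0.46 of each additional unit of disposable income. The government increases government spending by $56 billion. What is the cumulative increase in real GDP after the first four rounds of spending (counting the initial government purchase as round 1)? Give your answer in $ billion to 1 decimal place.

$99.1 billion

Round 1 adds ΔG = $56 billion; each later round is MPC = 0.46 times the previous.
After 4 rounds: 56 + 25.76 + 11.8496 + 5.450816 = ΔG·(1 − c^4)/(1 − c) = 56 × (1 − 0.04477456)/0.54 ≈ $99.1 billion.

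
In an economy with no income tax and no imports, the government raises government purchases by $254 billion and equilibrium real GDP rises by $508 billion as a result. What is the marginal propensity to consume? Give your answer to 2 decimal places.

0.50

Implied spending multiplier k = ΔY/ΔG = 508/254 = 2.
Since k = 1/(1 − MPC), MPC = 1 − 1/k = 1 − ΔG/ΔY = 1 − 254/508 = 0.50.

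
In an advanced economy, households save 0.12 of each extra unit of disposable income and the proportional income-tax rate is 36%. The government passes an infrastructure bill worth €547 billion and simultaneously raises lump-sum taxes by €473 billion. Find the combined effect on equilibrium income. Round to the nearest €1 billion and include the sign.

MPC = 1 − MPS = 1 − 0.12 = 0.88.
Expenditure multiplier = 1/(1 − c(1−t)) = 1/(1 − 0.88×0.64) = 1/0.4368 ≈ 2.289.
ΔG contributes k·ΔG = (+€547 billion) / 0.4368 ≈ +€1,252.3 billion.
ΔT of +€473 billion changes first-round spending by −c·ΔT = −€416.24 billion, contributing k·(−c·ΔT) = (−€416.24 billion) / 0.4368 ≈ −€952.9 billion.
Net ΔY = k(ΔG − c·ΔT) = (+€130.76 billion) / 0.4368 ≈ +€299 billion.

+€299 billion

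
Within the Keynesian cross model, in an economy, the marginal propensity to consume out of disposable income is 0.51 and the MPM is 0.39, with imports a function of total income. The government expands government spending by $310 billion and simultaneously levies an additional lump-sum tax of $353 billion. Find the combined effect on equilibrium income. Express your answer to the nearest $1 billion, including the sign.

+$148 billion

Expenditure multiplier = 1/(1 − c + m) = 1/(1 − 0.51 + 0.39) = 1/0.88 ≈ 1.136.
ΔG contributes k·ΔG = (+$310 billion) / 0.88 ≈ +$352.3 billion.
ΔT of +$353 billion changes first-round spending by −c·ΔT = −$180.03 billion, contributing k·(−c·ΔT) = (−$180.03 billion) / 0.88 ≈ −$204.6 billion.
Net ΔY = k(ΔG − c·ΔT) = (+$129.97 billion) / 0.88 ≈ +$148 billion.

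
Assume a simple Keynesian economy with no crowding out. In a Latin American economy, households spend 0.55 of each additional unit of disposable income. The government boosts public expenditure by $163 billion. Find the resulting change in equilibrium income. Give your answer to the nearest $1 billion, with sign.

Expenditure multiplier = 1/(1 − MPC) = 1/(1 − 0.55) = 1/0.45 ≈ 2.222.
ΔY = k × ΔG = (+$163 billion) / 0.45 ≈ +$362 billion.

+$362 billion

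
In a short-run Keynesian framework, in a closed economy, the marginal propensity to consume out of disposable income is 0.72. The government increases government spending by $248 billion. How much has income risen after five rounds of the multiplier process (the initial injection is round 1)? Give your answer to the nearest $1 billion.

Round 1 adds ΔG = $248 billion; each later round is MPC = 0.72 times the previous.
After 5 rounds: 248 + 178.56 + 128.5632 + 92.565504 + 66.64716288 = ΔG·(1 − c^5)/(1 − c) = 248 × (1 − 0.1934917632)/0.28 ≈ $714 billion.

$714 billion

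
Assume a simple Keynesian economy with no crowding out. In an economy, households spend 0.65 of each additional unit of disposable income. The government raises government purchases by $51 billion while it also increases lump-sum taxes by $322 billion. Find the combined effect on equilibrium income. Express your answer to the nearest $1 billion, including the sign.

Expenditure multiplier = 1/(1 − MPC) = 1/(1 − 0.65) = 1/0.35 ≈ 2.857.
ΔG contributes k·ΔG = (+$51 billion) / 0.35 ≈ +$145.7 billion.
ΔT of +$322 billion changes first-round spending by −c·ΔT = −$209.3 billion, contributing k·(−c·ΔT) = (−$209.3 billion) / 0.35 = −$598 billion.
Net ΔY = k(ΔG − c·ΔT) = (−$158.3 billion) / 0.35 ≈ −$452 billion.

−$452 billion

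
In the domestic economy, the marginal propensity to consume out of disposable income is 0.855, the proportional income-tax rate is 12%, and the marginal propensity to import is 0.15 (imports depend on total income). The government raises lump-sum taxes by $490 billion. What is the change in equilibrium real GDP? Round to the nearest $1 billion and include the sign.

−$1,054 billion

A lump-sum tax change of +$490 billion shifts disposable income by −$490 billion; first-round consumption changes by −c × ΔT = −0.855 × (+$490 billion) = −$418.95 billion.
Expenditure multiplier = 1/(1 − c(1−t) + m) = 1/(1 − 0.855×0.88 + 0.15) = 1/0.3976 ≈ 2.515.
The tax multiplier is −c × k ≈ −2.15, so ΔY = k × (−c·ΔT) = (−$418.95 billion) / 0.3976 ≈ −$1,054 billion.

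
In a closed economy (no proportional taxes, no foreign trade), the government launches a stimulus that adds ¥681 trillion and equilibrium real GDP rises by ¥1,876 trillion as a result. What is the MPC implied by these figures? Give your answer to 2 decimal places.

Implied spending multiplier k = ΔY/ΔG = 1,876/681 ≈ 2.7548.
Since k = 1/(1 − MPC), MPC = 1 − 1/k = 1 − ΔG/ΔY = 1 − 681/1,876 ≈ 0.64.

0.64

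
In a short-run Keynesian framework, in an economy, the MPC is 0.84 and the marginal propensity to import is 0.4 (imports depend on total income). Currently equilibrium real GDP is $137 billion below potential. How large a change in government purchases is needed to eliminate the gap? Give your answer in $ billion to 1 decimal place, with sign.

Spending multiplier = 1/(1 − c + m) = 1/(1 − 0.84 + 0.4) = 1/0.56 ≈ 1.786.
Need ΔY = +$137 billion, so ΔG = ΔY/k = (+$137 billion) × 0.56 ≈ +$76.7 billion.
The government should increase government purchases by $76.7 billion.

+$76.7 billion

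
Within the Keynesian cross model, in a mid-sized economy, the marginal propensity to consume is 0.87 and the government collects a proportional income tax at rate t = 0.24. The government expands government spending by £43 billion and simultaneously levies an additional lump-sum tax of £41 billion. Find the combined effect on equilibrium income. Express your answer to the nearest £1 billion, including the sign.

Expenditure multiplier = 1/(1 − c(1−t)) = 1/(1 − 0.87×0.76) = 1/0.3388 ≈ 2.952.
ΔG contributes k·ΔG = (+£43 billion) / 0.3388 ≈ +£126.9 billion.
ΔT of +£41 billion changes first-round spending by −c·ΔT = −£35.67 billion, contributing k·(−c·ΔT) = (−£35.67 billion) / 0.3388 ≈ −£105.3 billion.
Net ΔY = k(ΔG − c·ΔT) = (+£7.33 billion) / 0.3388 ≈ +£22 billion.

+£22 billion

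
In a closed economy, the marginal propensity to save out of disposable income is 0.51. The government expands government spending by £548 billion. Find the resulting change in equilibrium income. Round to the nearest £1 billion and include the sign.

+£1,075 billion

MPC = 1 − MPS = 1 − 0.51 = 0.49.
Spending multiplier = 1/(1 − MPC) = 1/(1 − 0.49) = 1/0.51 ≈ 1.961.
ΔY = k × ΔG = (+£548 billion) / 0.51 ≈ +£1,075 billion.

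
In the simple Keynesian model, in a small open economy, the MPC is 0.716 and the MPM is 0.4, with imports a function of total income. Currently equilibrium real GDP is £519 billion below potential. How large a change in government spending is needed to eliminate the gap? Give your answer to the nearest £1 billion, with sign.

Spending multiplier = 1/(1 − c + m) = 1/(1 − 0.716 + 0.4) = 1/0.684 ≈ 1.462.
Need ΔY = +£519 billion, so ΔG = ΔY/k = (+£519 billion) × 0.684 ≈ +£355 billion.
The government should increase government spending by £355 billion.

+£355 billion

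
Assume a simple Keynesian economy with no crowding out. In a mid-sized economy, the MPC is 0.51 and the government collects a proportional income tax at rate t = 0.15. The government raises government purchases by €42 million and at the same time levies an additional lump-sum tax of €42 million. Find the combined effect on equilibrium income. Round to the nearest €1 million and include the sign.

Expenditure multiplier = 1/(1 − c(1−t)) = 1/(1 − 0.51×0.85) = 1/0.5665 ≈ 1.765.
ΔG contributes k·ΔG = (+€42 million) / 0.5665 ≈ +€74.1 million.
ΔT of +€42 million changes first-round spending by −c·ΔT = −€21.42 million, contributing k·(−c·ΔT) = (−€21.42 million) / 0.5665 ≈ −€37.8 million.
Net ΔY = k(ΔG − c·ΔT) = (+€20.58 million) / 0.5665 ≈ +€36 million.

+€36 million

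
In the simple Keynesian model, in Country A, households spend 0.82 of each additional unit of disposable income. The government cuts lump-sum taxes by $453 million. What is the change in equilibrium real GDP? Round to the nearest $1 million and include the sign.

A lump-sum tax change of −$453 million shifts disposable income by +$453 million; first-round consumption changes by −c × ΔT = −0.82 × (−$453 million) = +$371.46 million.
Expenditure multiplier = 1/(1 − MPC) = 1/(1 − 0.82) = 1/0.18 ≈ 5.556.
The tax multiplier is −c × k ≈ −4.556, so ΔY = k × (−c·ΔT) = (+$371.46 million) / 0.18 ≈ +$2,064 million.

+$2,064 million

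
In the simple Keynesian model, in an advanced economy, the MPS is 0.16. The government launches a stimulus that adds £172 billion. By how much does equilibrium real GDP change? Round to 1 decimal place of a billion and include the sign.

+£1,075.0 billion

MPC = 1 − MPS = 1 − 0.16 = 0.84.
Expenditure multiplier = 1/(1 − MPC) = 1/(1 − 0.84) = 1/0.16 = 6.25.
ΔY = k × ΔG = (+£172 billion) / 0.16 = +£1,075 billion.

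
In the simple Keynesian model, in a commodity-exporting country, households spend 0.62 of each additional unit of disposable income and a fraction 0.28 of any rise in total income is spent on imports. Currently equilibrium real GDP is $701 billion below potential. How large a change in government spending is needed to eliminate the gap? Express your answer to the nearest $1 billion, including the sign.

Spending multiplier = 1/(1 − c + m) = 1/(1 − 0.62 + 0.28) = 1/0.66 ≈ 1.515.
Need ΔY = +$701 billion, so ΔG = ΔY/k = (+$701 billion) × 0.66 ≈ +$463 billion.
The government should increase government spending by $463 billion.

+$463 billion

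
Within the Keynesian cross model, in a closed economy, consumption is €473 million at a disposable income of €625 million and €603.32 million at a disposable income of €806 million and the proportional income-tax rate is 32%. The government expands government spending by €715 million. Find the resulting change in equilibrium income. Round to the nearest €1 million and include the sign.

MPC = ΔC/ΔYd = (603.32 − 473)/(806 − 625) = 130.32/181 = 0.72.
Expenditure multiplier = 1/(1 − c(1−t)) = 1/(1 − 0.72×0.68) = 1/0.5104 ≈ 1.959.
ΔY = k × ΔG = (+€715 million) / 0.5104 ≈ +€1,401 million.

+€1,401 million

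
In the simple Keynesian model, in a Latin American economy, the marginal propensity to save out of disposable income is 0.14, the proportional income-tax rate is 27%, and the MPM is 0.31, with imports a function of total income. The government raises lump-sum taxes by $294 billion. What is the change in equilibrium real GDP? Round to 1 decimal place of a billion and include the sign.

−$370.6 billion

MPC = 1 − MPS = 1 − 0.14 = 0.86.
A lump-sum tax change of +$294 billion shifts disposable income by −$294 billion; first-round consumption changes by −c × ΔT = −0.86 × (+$294 billion) = −$252.84 billion.
Expenditure multiplier = 1/(1 − c(1−t) + m) = 1/(1 − 0.86×0.73 + 0.31) = 1/0.6822 ≈ 1.466.
The tax multiplier is −c × k ≈ −1.261, so ΔY = k × (−c·ΔT) = (−$252.84 billion) / 0.6822 ≈ −$370.6 billion.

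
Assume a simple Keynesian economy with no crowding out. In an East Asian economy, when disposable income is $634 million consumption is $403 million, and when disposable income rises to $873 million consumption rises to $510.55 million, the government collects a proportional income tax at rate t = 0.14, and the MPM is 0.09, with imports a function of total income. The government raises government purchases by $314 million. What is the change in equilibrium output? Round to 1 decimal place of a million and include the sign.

+$446.7 million

MPC = ΔC/ΔYd = (510.55 − 403)/(873 − 634) = 107.55/239 = 0.45.
Government-spending multiplier = 1/(1 − c(1−t) + m) = 1/(1 − 0.45×0.86 + 0.09) = 1/0.703 ≈ 1.422.
ΔY = k × ΔG = (+$314 million) / 0.703 ≈ +$446.7 million.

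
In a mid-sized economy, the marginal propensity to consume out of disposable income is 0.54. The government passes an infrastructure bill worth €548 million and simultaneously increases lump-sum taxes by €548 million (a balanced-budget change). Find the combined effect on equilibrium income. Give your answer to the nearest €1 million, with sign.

Expenditure multiplier = 1/(1 − MPC) = 1/(1 − 0.54) = 1/0.46 ≈ 2.174.
ΔG contributes k·ΔG = (+€548 million) / 0.46 ≈ +€1,191.3 million.
ΔT of +€548 million changes first-round spending by −c·ΔT = −€295.92 million, contributing k·(−c·ΔT) = (−€295.92 million) / 0.46 ≈ −€643.3 million.
With ΔG = ΔT and no other leakages, the balanced-budget multiplier is 1, so ΔY = ΔG = +€548 million.

+€548 million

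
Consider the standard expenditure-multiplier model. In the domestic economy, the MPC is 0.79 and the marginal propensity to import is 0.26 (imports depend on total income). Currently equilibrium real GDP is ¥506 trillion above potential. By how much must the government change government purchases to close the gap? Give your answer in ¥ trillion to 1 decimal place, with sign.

Spending multiplier = 1/(1 − c + m) = 1/(1 − 0.79 + 0.26) = 1/0.47 ≈ 2.128.
Need ΔY = −¥506 trillion, so ΔG = ΔY/k = (−¥506 trillion) × 0.47 ≈ −¥237.8 trillion.
The government should cut government purchases by ¥237.8 trillion.

−¥237.8 trillion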